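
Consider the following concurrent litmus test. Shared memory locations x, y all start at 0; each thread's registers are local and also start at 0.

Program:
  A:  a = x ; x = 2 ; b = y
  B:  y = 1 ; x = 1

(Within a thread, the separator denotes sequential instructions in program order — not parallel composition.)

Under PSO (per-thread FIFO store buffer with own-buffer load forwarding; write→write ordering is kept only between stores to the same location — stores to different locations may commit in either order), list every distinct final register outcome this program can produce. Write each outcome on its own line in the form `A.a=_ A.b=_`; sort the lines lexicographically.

A.a=0 A.b=0
A.a=0 A.b=1
A.a=1 A.b=0
A.a=1 A.b=1

outcome vector order: (A.a,A.b)
|PSO outcomes| = 4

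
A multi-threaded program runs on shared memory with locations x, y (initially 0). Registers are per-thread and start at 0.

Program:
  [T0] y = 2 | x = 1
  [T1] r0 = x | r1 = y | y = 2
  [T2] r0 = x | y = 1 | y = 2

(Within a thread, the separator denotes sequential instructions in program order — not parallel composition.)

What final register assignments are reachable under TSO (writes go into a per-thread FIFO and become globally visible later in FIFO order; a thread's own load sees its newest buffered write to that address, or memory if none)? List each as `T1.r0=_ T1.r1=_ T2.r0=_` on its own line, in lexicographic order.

outcome vector order: (T1.r0,T1.r1,T2.r0)
|TSO outcomes| = 10

T1.r0=0 T1.r1=0 T2.r0=0
T1.r0=0 T1.r1=0 T2.r0=1
T1.r0=0 T1.r1=1 T2.r0=0
T1.r0=0 T1.r1=1 T2.r0=1
T1.r0=0 T1.r1=2 T2.r0=0
T1.r0=0 T1.r1=2 T2.r0=1
T1.r0=1 T1.r1=1 T2.r0=0
T1.r0=1 T1.r1=1 T2.r0=1
T1.r0=1 T1.r1=2 T2.r0=0
T1.r0=1 T1.r1=2 T2.r0=1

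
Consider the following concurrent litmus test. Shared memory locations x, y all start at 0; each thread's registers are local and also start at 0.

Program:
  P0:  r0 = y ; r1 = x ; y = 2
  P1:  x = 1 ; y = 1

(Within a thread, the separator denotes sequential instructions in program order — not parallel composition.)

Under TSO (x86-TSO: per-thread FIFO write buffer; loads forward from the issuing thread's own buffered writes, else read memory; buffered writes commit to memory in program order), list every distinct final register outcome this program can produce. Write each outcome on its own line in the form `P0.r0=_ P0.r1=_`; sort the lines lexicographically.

outcome vector order: (P0.r0,P0.r1)
|TSO outcomes| = 3

P0.r0=0 P0.r1=0
P0.r0=0 P0.r1=1
P0.r0=1 P0.r1=1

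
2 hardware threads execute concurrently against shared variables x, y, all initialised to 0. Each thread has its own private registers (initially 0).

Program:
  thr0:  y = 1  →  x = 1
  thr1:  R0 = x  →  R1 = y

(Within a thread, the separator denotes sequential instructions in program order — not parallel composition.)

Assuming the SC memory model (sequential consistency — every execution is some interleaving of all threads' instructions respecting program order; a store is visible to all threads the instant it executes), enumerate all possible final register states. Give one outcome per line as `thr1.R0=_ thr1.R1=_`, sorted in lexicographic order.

thr1.R0=0 thr1.R1=0
thr1.R0=0 thr1.R1=1
thr1.R0=1 thr1.R1=1

outcome vector order: (thr1.R0,thr1.R1)
|SC outcomes| = 3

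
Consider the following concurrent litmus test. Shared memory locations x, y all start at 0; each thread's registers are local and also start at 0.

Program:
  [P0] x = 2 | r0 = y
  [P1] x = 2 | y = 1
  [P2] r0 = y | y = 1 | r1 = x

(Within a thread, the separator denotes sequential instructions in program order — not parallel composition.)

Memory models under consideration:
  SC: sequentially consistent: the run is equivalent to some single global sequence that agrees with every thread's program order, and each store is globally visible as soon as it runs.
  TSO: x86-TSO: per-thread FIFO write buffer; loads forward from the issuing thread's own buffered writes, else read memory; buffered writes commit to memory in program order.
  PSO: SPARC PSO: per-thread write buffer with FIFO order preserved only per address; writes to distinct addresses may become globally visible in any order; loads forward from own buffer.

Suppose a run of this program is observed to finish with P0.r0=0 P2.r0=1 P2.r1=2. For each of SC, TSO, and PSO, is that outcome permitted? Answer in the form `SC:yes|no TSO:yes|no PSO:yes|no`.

SC:yes TSO:yes PSO:yes

outcome vector order: (P0.r0,P2.r0,P2.r1)
[SC] allowed = {(0,0,2); (0,1,2); (1,0,0); (1,0,2); (1,1,2)}
[TSO] allowed = {(0,0,0); (0,0,2); (0,1,2); (1,0,0); (1,0,2); (1,1,2)}
[PSO] allowed = {(0,0,0); (0,0,2); (0,1,0); (0,1,2); (1,0,0); (1,0,2); (1,1,0); (1,1,2)}
target (0,1,2) ∈ {SC,TSO,PSO}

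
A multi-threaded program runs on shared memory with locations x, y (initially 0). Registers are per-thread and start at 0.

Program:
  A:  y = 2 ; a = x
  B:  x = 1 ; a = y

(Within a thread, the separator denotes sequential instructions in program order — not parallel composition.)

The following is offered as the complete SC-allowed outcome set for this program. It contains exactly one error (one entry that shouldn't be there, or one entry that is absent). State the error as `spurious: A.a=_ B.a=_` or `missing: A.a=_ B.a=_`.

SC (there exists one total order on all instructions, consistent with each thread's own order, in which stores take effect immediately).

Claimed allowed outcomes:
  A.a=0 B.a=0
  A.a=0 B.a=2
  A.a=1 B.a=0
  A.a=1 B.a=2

spurious: A.a=0 B.a=0

outcome vector order: (A.a,B.a)
under SC → 0/2, 1/0, 1/2
claimed∖SC = {0/0}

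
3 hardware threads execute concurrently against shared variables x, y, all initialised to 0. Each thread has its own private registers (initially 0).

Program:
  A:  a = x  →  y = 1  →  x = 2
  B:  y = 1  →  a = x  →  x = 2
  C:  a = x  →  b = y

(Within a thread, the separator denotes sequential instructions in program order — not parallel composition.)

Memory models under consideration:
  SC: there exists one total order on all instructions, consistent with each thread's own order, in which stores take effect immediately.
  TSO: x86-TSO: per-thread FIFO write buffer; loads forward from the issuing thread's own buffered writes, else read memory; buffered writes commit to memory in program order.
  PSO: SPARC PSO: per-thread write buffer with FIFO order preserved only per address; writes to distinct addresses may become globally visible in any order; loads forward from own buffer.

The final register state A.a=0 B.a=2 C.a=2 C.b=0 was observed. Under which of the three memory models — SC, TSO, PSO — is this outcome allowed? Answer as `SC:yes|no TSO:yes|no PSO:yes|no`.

SC:no TSO:no PSO:yes

outcome vector order: (A.a,B.a,C.a,C.b)
SC: 9 outcomes — {(0,0,0,0); (0,0,0,1); (0,0,2,1); (0,2,0,0); (0,2,0,1); (0,2,2,1); (2,0,0,0); (2,0,0,1); (2,0,2,1)}
TSO: 9 outcomes — {(0,0,0,0); (0,0,0,1); (0,0,2,1); (0,2,0,0); (0,2,0,1); (0,2,2,1); (2,0,0,0); (2,0,0,1); (2,0,2,1)}
PSO: 12 outcomes — {(0,0,0,0); (0,0,0,1); (0,0,2,0); (0,0,2,1); (0,2,0,0); (0,2,0,1); (0,2,2,0); (0,2,2,1); (2,0,0,0); (2,0,0,1); (2,0,2,0); (2,0,2,1)}
target (0,2,2,0) ∈ {PSO}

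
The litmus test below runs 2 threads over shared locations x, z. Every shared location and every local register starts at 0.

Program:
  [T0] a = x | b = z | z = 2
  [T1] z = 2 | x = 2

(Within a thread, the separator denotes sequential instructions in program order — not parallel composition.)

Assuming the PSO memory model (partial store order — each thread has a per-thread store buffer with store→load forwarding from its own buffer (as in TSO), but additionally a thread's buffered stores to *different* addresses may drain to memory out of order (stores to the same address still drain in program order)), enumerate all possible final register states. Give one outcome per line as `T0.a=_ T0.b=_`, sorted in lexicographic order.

T0.a=0 T0.b=0
T0.a=0 T0.b=2
T0.a=2 T0.b=0
T0.a=2 T0.b=2

outcome vector order: (T0.a,T0.b)
|PSO outcomes| = 4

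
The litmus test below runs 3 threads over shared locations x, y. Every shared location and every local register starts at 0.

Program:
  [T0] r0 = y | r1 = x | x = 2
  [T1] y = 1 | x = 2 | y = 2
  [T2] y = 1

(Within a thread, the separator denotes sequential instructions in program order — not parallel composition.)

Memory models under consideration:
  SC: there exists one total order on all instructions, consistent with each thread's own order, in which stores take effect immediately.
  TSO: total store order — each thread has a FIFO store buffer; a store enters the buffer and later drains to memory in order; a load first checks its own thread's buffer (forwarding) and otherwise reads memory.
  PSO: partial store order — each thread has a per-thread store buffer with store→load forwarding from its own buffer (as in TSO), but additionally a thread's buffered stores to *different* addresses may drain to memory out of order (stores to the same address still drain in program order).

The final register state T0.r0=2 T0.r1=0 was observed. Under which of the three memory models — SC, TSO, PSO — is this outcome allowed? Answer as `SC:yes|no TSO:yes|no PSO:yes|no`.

outcome vector order: (T0.r0,T0.r1)
SC (5): 00 02 10 12 22
TSO (5): 00 02 10 12 22
PSO (6): 00 02 10 12 20 22
target 20 ∈ {PSO}

SC:no TSO:no PSO:yes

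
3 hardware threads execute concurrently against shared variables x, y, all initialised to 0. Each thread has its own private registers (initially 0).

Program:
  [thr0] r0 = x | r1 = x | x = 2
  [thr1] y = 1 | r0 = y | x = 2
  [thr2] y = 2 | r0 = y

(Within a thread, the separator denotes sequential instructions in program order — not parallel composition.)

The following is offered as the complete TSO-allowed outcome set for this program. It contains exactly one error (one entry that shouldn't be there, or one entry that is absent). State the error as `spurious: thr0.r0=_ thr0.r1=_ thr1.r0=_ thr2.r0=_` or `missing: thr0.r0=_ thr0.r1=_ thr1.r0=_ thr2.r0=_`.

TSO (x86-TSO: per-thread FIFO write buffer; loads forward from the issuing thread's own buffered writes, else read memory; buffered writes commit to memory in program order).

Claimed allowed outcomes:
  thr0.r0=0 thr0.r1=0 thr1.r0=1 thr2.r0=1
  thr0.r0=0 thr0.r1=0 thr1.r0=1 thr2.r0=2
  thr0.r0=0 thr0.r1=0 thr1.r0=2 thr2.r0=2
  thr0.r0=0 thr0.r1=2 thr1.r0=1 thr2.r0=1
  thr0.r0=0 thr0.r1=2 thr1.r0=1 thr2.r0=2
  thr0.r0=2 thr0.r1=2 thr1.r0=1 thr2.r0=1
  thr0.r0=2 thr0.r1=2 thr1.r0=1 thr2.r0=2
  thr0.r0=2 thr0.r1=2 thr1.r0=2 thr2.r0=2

outcome vector order: (thr0.r0,thr0.r1,thr1.r0,thr2.r0)
[TSO] allowed = {0/0/1/1 0/0/1/2 0/0/2/2 0/2/1/1 0/2/1/2 0/2/2/2 2/2/1/1 2/2/1/2 2/2/2/2}
TSO∖claimed = {0/2/2/2}

missing: thr0.r0=0 thr0.r1=2 thr1.r0=2 thr2.r0=2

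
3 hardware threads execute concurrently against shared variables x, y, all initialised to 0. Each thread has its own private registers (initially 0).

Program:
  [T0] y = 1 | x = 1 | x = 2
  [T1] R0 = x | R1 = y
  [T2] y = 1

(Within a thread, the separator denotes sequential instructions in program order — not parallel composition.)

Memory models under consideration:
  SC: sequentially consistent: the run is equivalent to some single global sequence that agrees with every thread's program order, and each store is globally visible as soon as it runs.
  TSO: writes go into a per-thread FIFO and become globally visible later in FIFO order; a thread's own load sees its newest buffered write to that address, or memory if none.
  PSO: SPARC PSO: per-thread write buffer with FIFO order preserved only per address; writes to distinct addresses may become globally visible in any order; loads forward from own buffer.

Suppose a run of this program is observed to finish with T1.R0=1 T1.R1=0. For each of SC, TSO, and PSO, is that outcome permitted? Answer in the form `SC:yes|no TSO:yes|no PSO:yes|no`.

outcome vector order: (T1.R0,T1.R1)
under SC → (0,0); (0,1); (1,1); (2,1)
under TSO → (0,0); (0,1); (1,1); (2,1)
under PSO → (0,0); (0,1); (1,0); (1,1); (2,0); (2,1)
target (1,0) ∈ {PSO}

SC:no TSO:no PSO:yes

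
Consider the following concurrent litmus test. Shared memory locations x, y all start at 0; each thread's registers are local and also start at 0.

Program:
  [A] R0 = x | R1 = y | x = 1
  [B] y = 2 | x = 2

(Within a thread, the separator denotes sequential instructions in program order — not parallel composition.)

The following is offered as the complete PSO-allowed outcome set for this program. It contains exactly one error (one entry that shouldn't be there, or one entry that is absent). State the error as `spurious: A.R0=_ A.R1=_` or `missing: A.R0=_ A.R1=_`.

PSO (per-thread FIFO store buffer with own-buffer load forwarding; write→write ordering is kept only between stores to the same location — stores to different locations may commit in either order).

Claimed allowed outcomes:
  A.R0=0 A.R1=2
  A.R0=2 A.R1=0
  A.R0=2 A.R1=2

missing: A.R0=0 A.R1=0

outcome vector order: (A.R0,A.R1)
PSO (4): (0,0) (0,2) (2,0) (2,2)
PSO∖claimed = {(0,0)}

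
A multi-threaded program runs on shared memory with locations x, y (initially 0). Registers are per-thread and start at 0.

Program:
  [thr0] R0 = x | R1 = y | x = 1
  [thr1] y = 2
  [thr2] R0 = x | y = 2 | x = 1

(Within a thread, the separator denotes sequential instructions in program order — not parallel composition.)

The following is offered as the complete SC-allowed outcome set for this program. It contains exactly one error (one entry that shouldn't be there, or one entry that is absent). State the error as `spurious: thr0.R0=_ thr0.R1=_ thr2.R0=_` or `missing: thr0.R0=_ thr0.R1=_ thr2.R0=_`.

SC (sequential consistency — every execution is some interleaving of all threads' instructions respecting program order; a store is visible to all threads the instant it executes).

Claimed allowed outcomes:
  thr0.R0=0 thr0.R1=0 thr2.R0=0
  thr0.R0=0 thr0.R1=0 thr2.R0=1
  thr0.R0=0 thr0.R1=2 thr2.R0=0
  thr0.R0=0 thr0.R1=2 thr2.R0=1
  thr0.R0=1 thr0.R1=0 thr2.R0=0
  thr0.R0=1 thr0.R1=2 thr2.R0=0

outcome vector order: (thr0.R0,thr0.R1,thr2.R0)
[SC] allowed = {(0,0,0), (0,0,1), (0,2,0), (0,2,1), (1,2,0)}
claimed∖SC = {(1,0,0)}

spurious: thr0.R0=1 thr0.R1=0 thr2.R0=0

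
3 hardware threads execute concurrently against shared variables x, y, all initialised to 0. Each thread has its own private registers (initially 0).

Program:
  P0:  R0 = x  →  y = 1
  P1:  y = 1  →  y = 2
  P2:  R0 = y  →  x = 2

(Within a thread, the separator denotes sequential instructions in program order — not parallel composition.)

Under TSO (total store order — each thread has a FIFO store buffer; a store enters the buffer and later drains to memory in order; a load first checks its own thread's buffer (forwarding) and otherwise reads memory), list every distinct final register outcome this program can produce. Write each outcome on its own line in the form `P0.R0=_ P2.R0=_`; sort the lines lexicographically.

outcome vector order: (P0.R0,P2.R0)
|TSO outcomes| = 6

P0.R0=0 P2.R0=0
P0.R0=0 P2.R0=1
P0.R0=0 P2.R0=2
P0.R0=2 P2.R0=0
P0.R0=2 P2.R0=1
P0.R0=2 P2.R0=2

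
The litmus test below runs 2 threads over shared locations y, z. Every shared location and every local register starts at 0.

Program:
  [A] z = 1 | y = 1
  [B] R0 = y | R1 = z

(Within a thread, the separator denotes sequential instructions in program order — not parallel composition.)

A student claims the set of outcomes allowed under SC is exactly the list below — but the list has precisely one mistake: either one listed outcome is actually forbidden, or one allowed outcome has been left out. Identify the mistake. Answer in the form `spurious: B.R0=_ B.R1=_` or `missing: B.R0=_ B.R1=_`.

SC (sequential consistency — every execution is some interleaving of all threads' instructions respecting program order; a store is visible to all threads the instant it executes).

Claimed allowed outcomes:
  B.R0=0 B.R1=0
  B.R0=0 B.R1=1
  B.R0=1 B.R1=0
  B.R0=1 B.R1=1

spurious: B.R0=1 B.R1=0

outcome vector order: (B.R0,B.R1)
SC (3): <0 0>, <0 1>, <1 1>
claimed∖SC = {<1 0>}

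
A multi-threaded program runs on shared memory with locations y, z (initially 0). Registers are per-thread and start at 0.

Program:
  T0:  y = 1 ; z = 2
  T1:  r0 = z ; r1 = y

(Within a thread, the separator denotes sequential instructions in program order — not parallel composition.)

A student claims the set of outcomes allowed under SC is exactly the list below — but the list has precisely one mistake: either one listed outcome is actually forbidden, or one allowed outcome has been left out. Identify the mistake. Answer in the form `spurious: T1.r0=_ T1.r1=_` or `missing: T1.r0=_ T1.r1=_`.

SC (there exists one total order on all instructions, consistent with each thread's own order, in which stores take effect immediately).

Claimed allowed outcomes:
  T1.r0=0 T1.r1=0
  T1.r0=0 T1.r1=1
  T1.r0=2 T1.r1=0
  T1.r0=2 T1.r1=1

spurious: T1.r0=2 T1.r1=0

outcome vector order: (T1.r0,T1.r1)
under SC → 0/0, 0/1, 2/1
claimed∖SC = {2/0}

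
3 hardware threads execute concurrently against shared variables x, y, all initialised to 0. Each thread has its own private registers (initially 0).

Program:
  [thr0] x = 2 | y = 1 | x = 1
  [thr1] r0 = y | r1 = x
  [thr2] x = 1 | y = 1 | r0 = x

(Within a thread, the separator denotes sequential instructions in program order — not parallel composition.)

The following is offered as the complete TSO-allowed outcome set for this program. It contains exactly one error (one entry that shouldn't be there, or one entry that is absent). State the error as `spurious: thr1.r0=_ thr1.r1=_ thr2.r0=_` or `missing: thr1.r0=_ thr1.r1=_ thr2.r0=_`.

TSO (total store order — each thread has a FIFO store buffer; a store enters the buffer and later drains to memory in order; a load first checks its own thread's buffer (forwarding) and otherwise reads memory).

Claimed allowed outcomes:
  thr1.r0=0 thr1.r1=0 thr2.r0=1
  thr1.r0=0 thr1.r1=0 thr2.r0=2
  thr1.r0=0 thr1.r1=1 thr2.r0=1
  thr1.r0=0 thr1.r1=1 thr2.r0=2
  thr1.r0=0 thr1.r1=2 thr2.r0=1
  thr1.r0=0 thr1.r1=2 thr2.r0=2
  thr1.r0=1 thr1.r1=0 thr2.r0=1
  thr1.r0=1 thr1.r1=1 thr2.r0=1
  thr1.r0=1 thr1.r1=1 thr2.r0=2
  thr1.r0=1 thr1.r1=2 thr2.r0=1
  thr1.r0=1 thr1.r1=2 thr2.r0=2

spurious: thr1.r0=1 thr1.r1=0 thr2.r0=1

outcome vector order: (thr1.r0,thr1.r1,thr2.r0)
TSO (10): 0/0/1; 0/0/2; 0/1/1; 0/1/2; 0/2/1; 0/2/2; 1/1/1; 1/1/2; 1/2/1; 1/2/2
claimed∖TSO = {1/0/1}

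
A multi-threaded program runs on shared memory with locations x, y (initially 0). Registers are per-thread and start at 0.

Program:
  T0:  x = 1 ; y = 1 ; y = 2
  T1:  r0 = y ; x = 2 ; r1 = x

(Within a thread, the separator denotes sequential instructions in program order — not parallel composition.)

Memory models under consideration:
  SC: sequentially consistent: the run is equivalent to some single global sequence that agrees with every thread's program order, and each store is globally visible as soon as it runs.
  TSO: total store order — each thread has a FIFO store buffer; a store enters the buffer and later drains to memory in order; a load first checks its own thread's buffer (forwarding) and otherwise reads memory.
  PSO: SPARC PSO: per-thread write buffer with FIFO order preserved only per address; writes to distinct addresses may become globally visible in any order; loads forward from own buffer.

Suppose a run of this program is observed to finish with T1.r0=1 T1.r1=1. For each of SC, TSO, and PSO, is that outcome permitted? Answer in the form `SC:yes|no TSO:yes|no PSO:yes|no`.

outcome vector order: (T1.r0,T1.r1)
SC: 4 outcomes — {01, 02, 12, 22}
TSO: 4 outcomes — {01, 02, 12, 22}
PSO: 6 outcomes — {01, 02, 11, 12, 21, 22}
target 11 ∈ {PSO}

SC:no TSO:no PSO:yes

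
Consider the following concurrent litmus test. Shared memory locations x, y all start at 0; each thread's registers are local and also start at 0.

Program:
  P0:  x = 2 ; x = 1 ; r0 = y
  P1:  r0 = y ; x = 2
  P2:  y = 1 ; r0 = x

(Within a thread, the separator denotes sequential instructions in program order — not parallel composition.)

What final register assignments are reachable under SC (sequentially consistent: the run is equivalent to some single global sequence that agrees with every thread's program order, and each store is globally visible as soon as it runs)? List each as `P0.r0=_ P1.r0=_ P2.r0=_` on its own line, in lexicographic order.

P0.r0=0 P1.r0=0 P2.r0=1
P0.r0=0 P1.r0=0 P2.r0=2
P0.r0=0 P1.r0=1 P2.r0=1
P0.r0=0 P1.r0=1 P2.r0=2
P0.r0=1 P1.r0=0 P2.r0=0
P0.r0=1 P1.r0=0 P2.r0=1
P0.r0=1 P1.r0=0 P2.r0=2
P0.r0=1 P1.r0=1 P2.r0=0
P0.r0=1 P1.r0=1 P2.r0=1
P0.r0=1 P1.r0=1 P2.r0=2

outcome vector order: (P0.r0,P1.r0,P2.r0)
|SC outcomes| = 10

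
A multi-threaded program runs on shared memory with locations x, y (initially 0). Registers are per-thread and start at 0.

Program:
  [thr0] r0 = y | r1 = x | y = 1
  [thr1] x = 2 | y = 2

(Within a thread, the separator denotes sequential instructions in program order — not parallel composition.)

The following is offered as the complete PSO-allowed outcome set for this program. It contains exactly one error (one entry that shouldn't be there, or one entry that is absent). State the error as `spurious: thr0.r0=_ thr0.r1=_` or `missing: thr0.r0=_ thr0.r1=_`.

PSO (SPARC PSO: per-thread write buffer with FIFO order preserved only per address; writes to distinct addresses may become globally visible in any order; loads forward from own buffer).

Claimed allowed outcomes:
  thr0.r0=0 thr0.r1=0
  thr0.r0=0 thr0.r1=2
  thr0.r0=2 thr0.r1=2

missing: thr0.r0=2 thr0.r1=0

outcome vector order: (thr0.r0,thr0.r1)
under PSO → 0/0; 0/2; 2/0; 2/2
PSO∖claimed = {2/0}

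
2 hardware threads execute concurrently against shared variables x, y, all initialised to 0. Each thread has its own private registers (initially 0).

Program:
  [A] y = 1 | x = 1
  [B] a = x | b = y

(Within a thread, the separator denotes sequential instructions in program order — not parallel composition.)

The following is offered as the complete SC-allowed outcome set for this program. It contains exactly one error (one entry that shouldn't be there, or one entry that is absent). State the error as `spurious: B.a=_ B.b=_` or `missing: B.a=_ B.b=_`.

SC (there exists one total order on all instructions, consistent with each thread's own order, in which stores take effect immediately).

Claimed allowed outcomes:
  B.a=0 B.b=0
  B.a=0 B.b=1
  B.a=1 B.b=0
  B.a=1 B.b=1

outcome vector order: (B.a,B.b)
[SC] allowed = {00; 01; 11}
claimed∖SC = {10}

spurious: B.a=1 B.b=0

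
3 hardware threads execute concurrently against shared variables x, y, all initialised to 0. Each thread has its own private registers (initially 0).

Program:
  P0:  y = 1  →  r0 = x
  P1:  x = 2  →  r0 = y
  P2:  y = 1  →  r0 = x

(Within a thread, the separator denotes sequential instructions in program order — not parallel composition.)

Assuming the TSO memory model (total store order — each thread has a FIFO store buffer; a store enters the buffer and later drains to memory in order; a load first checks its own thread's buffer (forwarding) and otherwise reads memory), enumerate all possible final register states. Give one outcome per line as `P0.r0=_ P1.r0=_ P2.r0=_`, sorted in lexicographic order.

P0.r0=0 P1.r0=0 P2.r0=0
P0.r0=0 P1.r0=0 P2.r0=2
P0.r0=0 P1.r0=1 P2.r0=0
P0.r0=0 P1.r0=1 P2.r0=2
P0.r0=2 P1.r0=0 P2.r0=0
P0.r0=2 P1.r0=0 P2.r0=2
P0.r0=2 P1.r0=1 P2.r0=0
P0.r0=2 P1.r0=1 P2.r0=2

outcome vector order: (P0.r0,P1.r0,P2.r0)
|TSO outcomes| = 8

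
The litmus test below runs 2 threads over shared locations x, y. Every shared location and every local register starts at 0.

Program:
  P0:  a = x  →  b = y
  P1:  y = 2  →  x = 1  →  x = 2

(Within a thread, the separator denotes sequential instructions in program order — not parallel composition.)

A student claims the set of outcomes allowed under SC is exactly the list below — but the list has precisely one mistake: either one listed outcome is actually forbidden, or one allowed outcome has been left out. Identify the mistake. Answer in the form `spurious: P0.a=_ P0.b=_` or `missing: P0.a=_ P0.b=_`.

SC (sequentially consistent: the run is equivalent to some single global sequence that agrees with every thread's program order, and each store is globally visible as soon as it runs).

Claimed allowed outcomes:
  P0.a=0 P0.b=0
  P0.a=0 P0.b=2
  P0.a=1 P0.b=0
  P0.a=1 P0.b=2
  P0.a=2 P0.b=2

spurious: P0.a=1 P0.b=0

outcome vector order: (P0.a,P0.b)
under SC → <0 0>; <0 2>; <1 2>; <2 2>
claimed∖SC = {<1 0>}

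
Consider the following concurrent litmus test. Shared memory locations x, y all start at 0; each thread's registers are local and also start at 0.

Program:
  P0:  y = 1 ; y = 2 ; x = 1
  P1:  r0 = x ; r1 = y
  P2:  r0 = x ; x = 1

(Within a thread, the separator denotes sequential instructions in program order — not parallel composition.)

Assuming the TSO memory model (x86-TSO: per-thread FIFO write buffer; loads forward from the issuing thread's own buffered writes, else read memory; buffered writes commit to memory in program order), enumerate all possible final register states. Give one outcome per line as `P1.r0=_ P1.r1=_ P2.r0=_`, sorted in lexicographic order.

outcome vector order: (P1.r0,P1.r1,P2.r0)
|TSO outcomes| = 10

P1.r0=0 P1.r1=0 P2.r0=0
P1.r0=0 P1.r1=0 P2.r0=1
P1.r0=0 P1.r1=1 P2.r0=0
P1.r0=0 P1.r1=1 P2.r0=1
P1.r0=0 P1.r1=2 P2.r0=0
P1.r0=0 P1.r1=2 P2.r0=1
P1.r0=1 P1.r1=0 P2.r0=0
P1.r0=1 P1.r1=1 P2.r0=0
P1.r0=1 P1.r1=2 P2.r0=0
P1.r0=1 P1.r1=2 P2.r0=1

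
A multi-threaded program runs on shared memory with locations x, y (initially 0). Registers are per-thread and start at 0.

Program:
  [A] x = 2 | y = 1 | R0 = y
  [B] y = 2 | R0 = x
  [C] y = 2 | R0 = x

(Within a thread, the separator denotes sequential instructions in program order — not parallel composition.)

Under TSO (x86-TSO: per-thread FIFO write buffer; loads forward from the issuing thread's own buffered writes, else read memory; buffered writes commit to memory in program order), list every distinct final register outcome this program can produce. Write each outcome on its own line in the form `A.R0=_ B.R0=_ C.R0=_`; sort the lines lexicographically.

A.R0=1 B.R0=0 C.R0=0
A.R0=1 B.R0=0 C.R0=2
A.R0=1 B.R0=2 C.R0=0
A.R0=1 B.R0=2 C.R0=2
A.R0=2 B.R0=0 C.R0=0
A.R0=2 B.R0=0 C.R0=2
A.R0=2 B.R0=2 C.R0=0
A.R0=2 B.R0=2 C.R0=2

outcome vector order: (A.R0,B.R0,C.R0)
|TSO outcomes| = 8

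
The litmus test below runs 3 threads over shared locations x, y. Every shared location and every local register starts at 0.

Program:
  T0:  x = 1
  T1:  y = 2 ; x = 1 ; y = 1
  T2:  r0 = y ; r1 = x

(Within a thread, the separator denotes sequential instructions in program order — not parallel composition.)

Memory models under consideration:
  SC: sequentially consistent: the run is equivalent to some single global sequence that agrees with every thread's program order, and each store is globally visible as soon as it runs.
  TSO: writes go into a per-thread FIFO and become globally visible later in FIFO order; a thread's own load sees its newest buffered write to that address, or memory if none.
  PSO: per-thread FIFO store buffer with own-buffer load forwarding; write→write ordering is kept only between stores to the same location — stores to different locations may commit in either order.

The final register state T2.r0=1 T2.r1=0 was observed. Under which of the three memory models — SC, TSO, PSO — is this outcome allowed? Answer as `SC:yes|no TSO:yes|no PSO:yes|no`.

SC:no TSO:no PSO:yes

outcome vector order: (T2.r0,T2.r1)
[SC] allowed = {<0 0>; <0 1>; <1 1>; <2 0>; <2 1>}
[TSO] allowed = {<0 0>; <0 1>; <1 1>; <2 0>; <2 1>}
[PSO] allowed = {<0 0>; <0 1>; <1 0>; <1 1>; <2 0>; <2 1>}
target <1 0> ∈ {PSO}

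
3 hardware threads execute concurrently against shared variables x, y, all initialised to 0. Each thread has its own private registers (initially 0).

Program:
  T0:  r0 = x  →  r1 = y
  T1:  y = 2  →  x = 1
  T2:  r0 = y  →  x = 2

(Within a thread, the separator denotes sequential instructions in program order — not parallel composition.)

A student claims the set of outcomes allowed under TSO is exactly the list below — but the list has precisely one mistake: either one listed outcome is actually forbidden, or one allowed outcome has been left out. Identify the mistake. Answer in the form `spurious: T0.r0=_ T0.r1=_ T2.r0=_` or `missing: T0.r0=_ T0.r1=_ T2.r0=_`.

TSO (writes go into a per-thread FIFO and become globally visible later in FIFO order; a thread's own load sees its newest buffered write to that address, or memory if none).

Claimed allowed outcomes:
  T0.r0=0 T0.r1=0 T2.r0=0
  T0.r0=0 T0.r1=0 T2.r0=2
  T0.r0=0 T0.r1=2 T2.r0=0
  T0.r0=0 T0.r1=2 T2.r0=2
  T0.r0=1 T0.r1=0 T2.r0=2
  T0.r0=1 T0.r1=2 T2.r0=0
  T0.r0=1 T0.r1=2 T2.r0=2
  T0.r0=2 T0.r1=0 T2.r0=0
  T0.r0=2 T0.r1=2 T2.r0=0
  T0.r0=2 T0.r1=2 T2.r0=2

outcome vector order: (T0.r0,T0.r1,T2.r0)
[TSO] allowed = {<0 0 0>; <0 0 2>; <0 2 0>; <0 2 2>; <1 2 0>; <1 2 2>; <2 0 0>; <2 2 0>; <2 2 2>}
claimed∖TSO = {<1 0 2>}

spurious: T0.r0=1 T0.r1=0 T2.r0=2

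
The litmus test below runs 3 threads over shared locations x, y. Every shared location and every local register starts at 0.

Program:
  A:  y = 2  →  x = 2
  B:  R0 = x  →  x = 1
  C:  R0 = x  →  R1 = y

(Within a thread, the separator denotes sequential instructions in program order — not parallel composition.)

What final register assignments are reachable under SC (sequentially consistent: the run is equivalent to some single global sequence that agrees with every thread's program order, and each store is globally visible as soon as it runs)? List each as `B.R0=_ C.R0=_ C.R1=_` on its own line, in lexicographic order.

B.R0=0 C.R0=0 C.R1=0
B.R0=0 C.R0=0 C.R1=2
B.R0=0 C.R0=1 C.R1=0
B.R0=0 C.R0=1 C.R1=2
B.R0=0 C.R0=2 C.R1=2
B.R0=2 C.R0=0 C.R1=0
B.R0=2 C.R0=0 C.R1=2
B.R0=2 C.R0=1 C.R1=2
B.R0=2 C.R0=2 C.R1=2

outcome vector order: (B.R0,C.R0,C.R1)
|SC outcomes| = 9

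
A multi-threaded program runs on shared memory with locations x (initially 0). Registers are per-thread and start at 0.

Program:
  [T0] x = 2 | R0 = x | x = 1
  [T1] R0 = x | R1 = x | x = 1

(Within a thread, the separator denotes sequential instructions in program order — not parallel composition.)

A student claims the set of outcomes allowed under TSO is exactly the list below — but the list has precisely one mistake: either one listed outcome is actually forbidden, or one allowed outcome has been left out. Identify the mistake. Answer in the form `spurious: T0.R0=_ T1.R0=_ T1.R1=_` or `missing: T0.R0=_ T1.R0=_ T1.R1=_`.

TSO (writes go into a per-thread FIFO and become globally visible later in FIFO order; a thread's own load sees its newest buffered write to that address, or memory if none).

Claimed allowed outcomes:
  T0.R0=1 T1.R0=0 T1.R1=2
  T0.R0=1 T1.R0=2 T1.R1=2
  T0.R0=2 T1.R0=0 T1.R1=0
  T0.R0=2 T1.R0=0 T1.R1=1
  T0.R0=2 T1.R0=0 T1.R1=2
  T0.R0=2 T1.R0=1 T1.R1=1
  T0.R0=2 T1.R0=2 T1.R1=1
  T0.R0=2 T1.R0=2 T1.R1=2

missing: T0.R0=1 T1.R0=0 T1.R1=0

outcome vector order: (T0.R0,T1.R0,T1.R1)
TSO (9): <1 0 0>; <1 0 2>; <1 2 2>; <2 0 0>; <2 0 1>; <2 0 2>; <2 1 1>; <2 2 1>; <2 2 2>
TSO∖claimed = {<1 0 0>}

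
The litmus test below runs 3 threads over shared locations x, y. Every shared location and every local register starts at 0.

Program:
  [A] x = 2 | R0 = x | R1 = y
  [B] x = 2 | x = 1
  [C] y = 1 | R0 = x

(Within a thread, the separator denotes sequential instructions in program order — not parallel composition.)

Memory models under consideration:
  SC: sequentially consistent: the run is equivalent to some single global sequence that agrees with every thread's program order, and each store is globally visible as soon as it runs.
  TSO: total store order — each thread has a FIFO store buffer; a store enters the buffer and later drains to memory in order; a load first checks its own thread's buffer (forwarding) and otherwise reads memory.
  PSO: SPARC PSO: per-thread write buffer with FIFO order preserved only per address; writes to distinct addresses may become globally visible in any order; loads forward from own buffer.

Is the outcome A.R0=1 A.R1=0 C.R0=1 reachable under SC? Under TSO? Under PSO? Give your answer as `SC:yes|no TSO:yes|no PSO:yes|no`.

outcome vector order: (A.R0,A.R1,C.R0)
under SC → 1/0/1 1/1/0 1/1/1 1/1/2 2/0/1 2/0/2 2/1/0 2/1/1 2/1/2
under TSO → 1/0/0 1/0/1 1/0/2 1/1/0 1/1/1 1/1/2 2/0/0 2/0/1 2/0/2 2/1/0 2/1/1 2/1/2
under PSO → 1/0/0 1/0/1 1/0/2 1/1/0 1/1/1 1/1/2 2/0/0 2/0/1 2/0/2 2/1/0 2/1/1 2/1/2
target 1/0/1 ∈ {SC,TSO,PSO}

SC:yes TSO:yes PSO:yes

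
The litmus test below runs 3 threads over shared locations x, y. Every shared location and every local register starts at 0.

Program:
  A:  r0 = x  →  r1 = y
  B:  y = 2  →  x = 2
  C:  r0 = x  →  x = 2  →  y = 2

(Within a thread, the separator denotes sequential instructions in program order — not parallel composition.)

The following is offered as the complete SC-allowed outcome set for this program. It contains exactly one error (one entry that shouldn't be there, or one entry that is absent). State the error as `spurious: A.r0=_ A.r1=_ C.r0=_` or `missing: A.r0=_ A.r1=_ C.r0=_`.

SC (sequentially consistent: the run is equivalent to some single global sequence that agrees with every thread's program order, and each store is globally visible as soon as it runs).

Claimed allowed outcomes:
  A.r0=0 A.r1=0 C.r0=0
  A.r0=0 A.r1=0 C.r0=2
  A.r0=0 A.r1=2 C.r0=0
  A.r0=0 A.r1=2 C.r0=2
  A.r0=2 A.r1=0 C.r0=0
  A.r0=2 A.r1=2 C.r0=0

outcome vector order: (A.r0,A.r1,C.r0)
SC: 7 outcomes — {0/0/0; 0/0/2; 0/2/0; 0/2/2; 2/0/0; 2/2/0; 2/2/2}
SC∖claimed = {2/2/2}

missing: A.r0=2 A.r1=2 C.r0=2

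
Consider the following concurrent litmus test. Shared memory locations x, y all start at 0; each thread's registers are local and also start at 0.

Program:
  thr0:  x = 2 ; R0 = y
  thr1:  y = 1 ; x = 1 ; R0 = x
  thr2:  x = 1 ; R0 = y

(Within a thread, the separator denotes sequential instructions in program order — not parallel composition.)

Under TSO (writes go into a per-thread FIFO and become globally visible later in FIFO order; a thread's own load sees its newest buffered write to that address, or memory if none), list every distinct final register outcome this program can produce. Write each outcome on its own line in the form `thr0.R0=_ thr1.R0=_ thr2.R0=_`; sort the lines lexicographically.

thr0.R0=0 thr1.R0=1 thr2.R0=0
thr0.R0=0 thr1.R0=1 thr2.R0=1
thr0.R0=0 thr1.R0=2 thr2.R0=0
thr0.R0=0 thr1.R0=2 thr2.R0=1
thr0.R0=1 thr1.R0=1 thr2.R0=0
thr0.R0=1 thr1.R0=1 thr2.R0=1
thr0.R0=1 thr1.R0=2 thr2.R0=0
thr0.R0=1 thr1.R0=2 thr2.R0=1

outcome vector order: (thr0.R0,thr1.R0,thr2.R0)
|TSO outcomes| = 8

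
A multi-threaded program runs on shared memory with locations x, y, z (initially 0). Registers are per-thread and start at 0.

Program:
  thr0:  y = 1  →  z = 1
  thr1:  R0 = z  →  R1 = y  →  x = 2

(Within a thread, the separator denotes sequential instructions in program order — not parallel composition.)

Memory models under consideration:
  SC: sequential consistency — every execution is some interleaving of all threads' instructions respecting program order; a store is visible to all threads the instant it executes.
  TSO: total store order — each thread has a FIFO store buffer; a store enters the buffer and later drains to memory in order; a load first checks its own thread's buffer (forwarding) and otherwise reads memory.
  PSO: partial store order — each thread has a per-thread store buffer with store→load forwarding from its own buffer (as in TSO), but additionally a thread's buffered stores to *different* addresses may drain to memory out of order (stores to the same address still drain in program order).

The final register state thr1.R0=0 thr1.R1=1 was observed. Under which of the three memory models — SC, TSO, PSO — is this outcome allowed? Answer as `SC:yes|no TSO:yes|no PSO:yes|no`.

SC:yes TSO:yes PSO:yes

outcome vector order: (thr1.R0,thr1.R1)
[SC] allowed = {0/0, 0/1, 1/1}
[TSO] allowed = {0/0, 0/1, 1/1}
[PSO] allowed = {0/0, 0/1, 1/0, 1/1}
target 0/1 ∈ {SC,TSO,PSO}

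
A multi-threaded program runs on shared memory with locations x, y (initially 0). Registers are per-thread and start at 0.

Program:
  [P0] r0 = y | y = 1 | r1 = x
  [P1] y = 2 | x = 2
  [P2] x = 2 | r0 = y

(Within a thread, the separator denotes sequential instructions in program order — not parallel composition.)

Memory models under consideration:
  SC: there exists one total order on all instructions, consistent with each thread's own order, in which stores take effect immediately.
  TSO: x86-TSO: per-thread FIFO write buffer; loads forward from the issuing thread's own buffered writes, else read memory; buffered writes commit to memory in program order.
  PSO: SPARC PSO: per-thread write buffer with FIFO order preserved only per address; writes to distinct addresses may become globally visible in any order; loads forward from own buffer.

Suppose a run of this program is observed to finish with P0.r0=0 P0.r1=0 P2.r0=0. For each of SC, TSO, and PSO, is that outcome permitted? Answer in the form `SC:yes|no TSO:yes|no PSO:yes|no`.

outcome vector order: (P0.r0,P0.r1,P2.r0)
SC (9): <0 0 1>, <0 0 2>, <0 2 0>, <0 2 1>, <0 2 2>, <2 0 1>, <2 2 0>, <2 2 1>, <2 2 2>
TSO (12): <0 0 0>, <0 0 1>, <0 0 2>, <0 2 0>, <0 2 1>, <0 2 2>, <2 0 0>, <2 0 1>, <2 0 2>, <2 2 0>, <2 2 1>, <2 2 2>
PSO (12): <0 0 0>, <0 0 1>, <0 0 2>, <0 2 0>, <0 2 1>, <0 2 2>, <2 0 0>, <2 0 1>, <2 0 2>, <2 2 0>, <2 2 1>, <2 2 2>
target <0 0 0> ∈ {TSO,PSO}

SC:no TSO:yes PSO:yes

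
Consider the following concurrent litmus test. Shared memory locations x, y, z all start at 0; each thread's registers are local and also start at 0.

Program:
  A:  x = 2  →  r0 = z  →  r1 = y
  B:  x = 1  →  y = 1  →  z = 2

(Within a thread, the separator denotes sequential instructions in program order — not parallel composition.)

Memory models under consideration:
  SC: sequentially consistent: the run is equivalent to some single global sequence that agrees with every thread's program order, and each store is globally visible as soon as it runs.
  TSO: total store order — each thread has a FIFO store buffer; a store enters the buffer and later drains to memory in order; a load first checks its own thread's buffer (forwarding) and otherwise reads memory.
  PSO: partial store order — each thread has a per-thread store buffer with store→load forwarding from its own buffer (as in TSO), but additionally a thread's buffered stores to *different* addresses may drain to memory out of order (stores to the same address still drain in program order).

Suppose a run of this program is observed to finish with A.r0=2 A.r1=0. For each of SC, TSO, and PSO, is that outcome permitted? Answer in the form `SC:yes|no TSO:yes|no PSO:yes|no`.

outcome vector order: (A.r0,A.r1)
under SC → (0,0), (0,1), (2,1)
under TSO → (0,0), (0,1), (2,1)
under PSO → (0,0), (0,1), (2,0), (2,1)
target (2,0) ∈ {PSO}

SC:no TSO:no PSO:yes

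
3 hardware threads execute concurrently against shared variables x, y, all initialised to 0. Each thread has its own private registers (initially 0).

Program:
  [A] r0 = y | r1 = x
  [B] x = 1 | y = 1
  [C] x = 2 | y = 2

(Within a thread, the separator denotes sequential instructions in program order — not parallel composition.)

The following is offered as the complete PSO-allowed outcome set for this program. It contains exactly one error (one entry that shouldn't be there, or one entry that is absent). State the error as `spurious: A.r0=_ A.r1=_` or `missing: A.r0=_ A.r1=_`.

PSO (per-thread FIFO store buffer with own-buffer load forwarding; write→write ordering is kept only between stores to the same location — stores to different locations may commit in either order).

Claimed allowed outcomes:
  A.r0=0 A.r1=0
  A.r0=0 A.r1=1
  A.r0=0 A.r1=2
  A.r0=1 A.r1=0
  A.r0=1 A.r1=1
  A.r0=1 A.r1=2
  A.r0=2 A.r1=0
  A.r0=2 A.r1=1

outcome vector order: (A.r0,A.r1)
PSO: 9 outcomes — {<0 0>, <0 1>, <0 2>, <1 0>, <1 1>, <1 2>, <2 0>, <2 1>, <2 2>}
PSO∖claimed = {<2 2>}

missing: A.r0=2 A.r1=2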